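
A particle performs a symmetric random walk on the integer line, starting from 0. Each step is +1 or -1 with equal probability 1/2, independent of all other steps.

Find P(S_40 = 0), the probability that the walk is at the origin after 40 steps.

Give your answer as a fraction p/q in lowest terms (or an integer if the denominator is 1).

To return to 0 after 40 steps: need exactly 20 steps of +1 and 20 of -1.
Favorable paths: C(40,20) = 137846528820
Total paths: 2^40 = 1099511627776
P = 137846528820/1099511627776 = 34461632205/274877906944

Answer: 34461632205/274877906944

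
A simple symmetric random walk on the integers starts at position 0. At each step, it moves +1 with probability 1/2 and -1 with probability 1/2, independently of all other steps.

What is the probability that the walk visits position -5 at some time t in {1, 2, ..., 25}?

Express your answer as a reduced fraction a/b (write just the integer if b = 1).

Answer: 342821/1048576

Derivation:
Count via complement. Let g(t,s) = #length-t paths at position s with S_1..S_t all ≠ -5.
g(t,s) = g(t-1,s-1) + g(t-1,s+1) for s ≠ -5; g(t,-5) = 0.
t=0: g(0,0)=1
t=1: g(1,-1)=1 g(1,1)=1
t=2: g(2,-2)=1 g(2,0)=2 g(2,2)=1
t=3: g(3,-3)=1 g(3,-1)=3 g(3,1)=3 g(3,3)=1
t=4: g(4,-4)=1 g(4,-2)=4 g(4,0)=6 g(4,2)=4 g(4,4)=1
t=5: g(5,-3)=5 g(5,-1)=10 g(5,1)=10 g(5,3)=5 g(5,5)=1
t=6: g(6,-4)=5 g(6,-2)=15 g(6,0)=20 g(6,2)=15 g(6,4)=6 g(6,6)=1
t=7: g(7,-3)=20 g(7,-1)=35 g(7,1)=35 g(7,3)=21 g(7,5)=7 g(7,7)=1
t=8: g(8,-4)=20 g(8,-2)=55 g(8,0)=70 g(8,2)=56 g(8,4)=28 g(8,6)=8 g(8,8)=1
t=9: g(9,-3)=75 g(9,-1)=125 g(9,1)=126 g(9,3)=84 g(9,5)=36 g(9,7)=9 g(9,9)=1
t=10: g(10,-4)=75 g(10,-2)=200 g(10,0)=251 g(10,2)=210 g(10,4)=120 g(10,6)=45 g(10,8)=10 g(10,10)=1
t=11: g(11,-3)=275 g(11,-1)=451 g(11,1)=461 g(11,3)=330 g(11,5)=165 g(11,7)=55 g(11,9)=11 g(11,11)=1
t=12: g(12,-4)=275 g(12,-2)=726 g(12,0)=912 g(12,2)=791 g(12,4)=495 g(12,6)=220 g(12,8)=66 g(12,10)=12 g(12,12)=1
t=13: g(13,-3)=1001 g(13,-1)=1638 g(13,1)=1703 g(13,3)=1286 g(13,5)=715 g(13,7)=286 g(13,9)=78 g(13,11)=13 g(13,13)=1
t=14: g(14,-4)=1001 g(14,-2)=2639 g(14,0)=3341 g(14,2)=2989 g(14,4)=2001 g(14,6)=1001 g(14,8)=364 g(14,10)=91 g(14,12)=14 g(14,14)=1
t=15: g(15,-3)=3640 g(15,-1)=5980 g(15,1)=6330 g(15,3)=4990 g(15,5)=3002 g(15,7)=1365 g(15,9)=455 g(15,11)=105 g(15,13)=15 g(15,15)=1
t=16: g(16,-4)=3640 g(16,-2)=9620 g(16,0)=12310 g(16,2)=11320 g(16,4)=7992 g(16,6)=4367 g(16,8)=1820 g(16,10)=560 g(16,12)=120 g(16,14)=16 g(16,16)=1
t=17: g(17,-3)=13260 g(17,-1)=21930 g(17,1)=23630 g(17,3)=19312 g(17,5)=12359 g(17,7)=6187 g(17,9)=2380 g(17,11)=680 g(17,13)=136 g(17,15)=17 g(17,17)=1
t=18: g(18,-4)=13260 g(18,-2)=35190 g(18,0)=45560 g(18,2)=42942 g(18,4)=31671 g(18,6)=18546 g(18,8)=8567 g(18,10)=3060 g(18,12)=816 g(18,14)=153 g(18,16)=18 g(18,18)=1
t=19: g(19,-3)=48450 g(19,-1)=80750 g(19,1)=88502 g(19,3)=74613 g(19,5)=50217 g(19,7)=27113 g(19,9)=11627 g(19,11)=3876 g(19,13)=969 g(19,15)=171 g(19,17)=19 g(19,19)=1
t=20: g(20,-4)=48450 g(20,-2)=129200 g(20,0)=169252 g(20,2)=163115 g(20,4)=124830 g(20,6)=77330 g(20,8)=38740 g(20,10)=15503 g(20,12)=4845 g(20,14)=1140 g(20,16)=190 g(20,18)=20 g(20,20)=1
t=21: g(21,-3)=177650 g(21,-1)=298452 g(21,1)=332367 g(21,3)=287945 g(21,5)=202160 g(21,7)=116070 g(21,9)=54243 g(21,11)=20348 g(21,13)=5985 g(21,15)=1330 g(21,17)=210 g(21,19)=21 g(21,21)=1
t=22: g(22,-4)=177650 g(22,-2)=476102 g(22,0)=630819 g(22,2)=620312 g(22,4)=490105 g(22,6)=318230 g(22,8)=170313 g(22,10)=74591 g(22,12)=26333 g(22,14)=7315 g(22,16)=1540 g(22,18)=231 g(22,20)=22 g(22,22)=1
t=23: g(23,-3)=653752 g(23,-1)=1106921 g(23,1)=1251131 g(23,3)=1110417 g(23,5)=808335 g(23,7)=488543 g(23,9)=244904 g(23,11)=100924 g(23,13)=33648 g(23,15)=8855 g(23,17)=1771 g(23,19)=253 g(23,21)=23 g(23,23)=1
t=24: g(24,-4)=653752 g(24,-2)=1760673 g(24,0)=2358052 g(24,2)=2361548 g(24,4)=1918752 g(24,6)=1296878 g(24,8)=733447 g(24,10)=345828 g(24,12)=134572 g(24,14)=42503 g(24,16)=10626 g(24,18)=2024 g(24,20)=276 g(24,22)=24 g(24,24)=1
t=25: g(25,-3)=2414425 g(25,-1)=4118725 g(25,1)=4719600 g(25,3)=4280300 g(25,5)=3215630 g(25,7)=2030325 g(25,9)=1079275 g(25,11)=480400 g(25,13)=177075 g(25,15)=53129 g(25,17)=12650 g(25,19)=2300 g(25,21)=300 g(25,23)=25 g(25,25)=1
Paths never hitting -5: Σ_s g(25,s) = 22584160
Paths hitting -5: 2^25 - 22584160 = 10970272
P = 10970272/33554432 = 342821/1048576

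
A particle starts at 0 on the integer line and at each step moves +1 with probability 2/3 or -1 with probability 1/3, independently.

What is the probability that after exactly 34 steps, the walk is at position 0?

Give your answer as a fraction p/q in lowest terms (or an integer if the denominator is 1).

To be at 0 after 34 steps: need exactly 17 steps of +1 and 17 of -1.
Number of such sequences: C(34,17) = 2333606220
Each has probability (2/3)^17 · (1/3)^17 = 131072/16677181699666569
P = 2333606220 · 131072/16677181699666569 = 11328534609920/617673396283947

Answer: 11328534609920/617673396283947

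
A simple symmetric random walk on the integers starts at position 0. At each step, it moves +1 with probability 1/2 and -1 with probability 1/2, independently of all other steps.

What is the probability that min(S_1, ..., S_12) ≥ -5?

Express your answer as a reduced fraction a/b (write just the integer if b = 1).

Let f(t,s) = #length-t paths at position s with S_1..S_t all ≥ -5.
f(t,s) = f(t-1,s-1) + f(t-1,s+1) for s ≥ -5; f(t,s) = 0 for s < -5.
t=0: f(0,0)=1
t=1: f(1,-1)=1 f(1,1)=1
t=2: f(2,-2)=1 f(2,0)=2 f(2,2)=1
t=3: f(3,-3)=1 f(3,-1)=3 f(3,1)=3 f(3,3)=1
t=4: f(4,-4)=1 f(4,-2)=4 f(4,0)=6 f(4,2)=4 f(4,4)=1
t=5: f(5,-5)=1 f(5,-3)=5 f(5,-1)=10 f(5,1)=10 f(5,3)=5 f(5,5)=1
t=6: f(6,-4)=6 f(6,-2)=15 f(6,0)=20 f(6,2)=15 f(6,4)=6 f(6,6)=1
t=7: f(7,-5)=6 f(7,-3)=21 f(7,-1)=35 f(7,1)=35 f(7,3)=21 f(7,5)=7 f(7,7)=1
t=8: f(8,-4)=27 f(8,-2)=56 f(8,0)=70 f(8,2)=56 f(8,4)=28 f(8,6)=8 f(8,8)=1
t=9: f(9,-5)=27 f(9,-3)=83 f(9,-1)=126 f(9,1)=126 f(9,3)=84 f(9,5)=36 f(9,7)=9 f(9,9)=1
t=10: f(10,-4)=110 f(10,-2)=209 f(10,0)=252 f(10,2)=210 f(10,4)=120 f(10,6)=45 f(10,8)=10 f(10,10)=1
t=11: f(11,-5)=110 f(11,-3)=319 f(11,-1)=461 f(11,1)=462 f(11,3)=330 f(11,5)=165 f(11,7)=55 f(11,9)=11 f(11,11)=1
t=12: f(12,-4)=429 f(12,-2)=780 f(12,0)=923 f(12,2)=792 f(12,4)=495 f(12,6)=220 f(12,8)=66 f(12,10)=12 f(12,12)=1
Σ_s f(12,s) = 3718
P = 3718/4096 = 1859/2048

Answer: 1859/2048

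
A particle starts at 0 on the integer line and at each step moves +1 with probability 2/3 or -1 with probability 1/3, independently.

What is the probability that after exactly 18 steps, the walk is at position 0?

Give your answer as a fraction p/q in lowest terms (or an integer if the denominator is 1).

Answer: 24893440/387420489

Derivation:
To be at 0 after 18 steps: need exactly 9 steps of +1 and 9 of -1.
Number of such sequences: C(18,9) = 48620
Each has probability (2/3)^9 · (1/3)^9 = 512/387420489
P = 48620 · 512/387420489 = 24893440/387420489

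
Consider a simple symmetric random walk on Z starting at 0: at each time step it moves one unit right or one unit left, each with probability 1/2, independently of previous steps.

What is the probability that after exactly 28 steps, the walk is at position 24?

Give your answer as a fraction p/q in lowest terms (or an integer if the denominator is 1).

Answer: 189/134217728

Derivation:
To reach position 24 after 28 steps: need 26 steps of +1 and 2 of -1.
Favorable paths: C(28,26) = 378
Total paths: 2^28 = 268435456
P = 378/268435456 = 189/134217728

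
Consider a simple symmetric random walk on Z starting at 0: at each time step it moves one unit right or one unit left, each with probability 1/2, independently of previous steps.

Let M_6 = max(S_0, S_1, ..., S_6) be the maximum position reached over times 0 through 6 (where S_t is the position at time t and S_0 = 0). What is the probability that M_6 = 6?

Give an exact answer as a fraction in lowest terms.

Answer: 1/64

Derivation:
Let M_6 = max(S_0,...,S_6). Use the reflection principle: for j ≥ 1, #{paths with M_6 ≥ j} = #{S_6 ≥ j} + #{S_6 ≥ j+1}.
By reflection, #{M_6 ≥ 6} = #{S_6 ≥ 6} + #{S_6 ≥ 7} = 1 + 0 = 1.
#{M_6 ≥ 7} = #{S_6 ≥ 7} + #{S_6 ≥ 8} = 0 + 0 = 0.
#{M_6 = 6} = 1 - 0 = 1.
P(M_6 = 6) = 1/64 = 1/64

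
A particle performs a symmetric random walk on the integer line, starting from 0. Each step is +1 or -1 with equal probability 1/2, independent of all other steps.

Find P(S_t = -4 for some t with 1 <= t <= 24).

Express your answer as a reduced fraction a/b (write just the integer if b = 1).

Count via complement. Let g(t,s) = #length-t paths at position s with S_1..S_t all ≠ -4.
g(t,s) = g(t-1,s-1) + g(t-1,s+1) for s ≠ -4; g(t,-4) = 0.
t=0: g(0,0)=1
t=1: g(1,-1)=1 g(1,1)=1
t=2: g(2,-2)=1 g(2,0)=2 g(2,2)=1
t=3: g(3,-3)=1 g(3,-1)=3 g(3,1)=3 g(3,3)=1
t=4: g(4,-2)=4 g(4,0)=6 g(4,2)=4 g(4,4)=1
t=5: g(5,-3)=4 g(5,-1)=10 g(5,1)=10 g(5,3)=5 g(5,5)=1
t=6: g(6,-2)=14 g(6,0)=20 g(6,2)=15 g(6,4)=6 g(6,6)=1
t=7: g(7,-3)=14 g(7,-1)=34 g(7,1)=35 g(7,3)=21 g(7,5)=7 g(7,7)=1
t=8: g(8,-2)=48 g(8,0)=69 g(8,2)=56 g(8,4)=28 g(8,6)=8 g(8,8)=1
t=9: g(9,-3)=48 g(9,-1)=117 g(9,1)=125 g(9,3)=84 g(9,5)=36 g(9,7)=9 g(9,9)=1
t=10: g(10,-2)=165 g(10,0)=242 g(10,2)=209 g(10,4)=120 g(10,6)=45 g(10,8)=10 g(10,10)=1
t=11: g(11,-3)=165 g(11,-1)=407 g(11,1)=451 g(11,3)=329 g(11,5)=165 g(11,7)=55 g(11,9)=11 g(11,11)=1
t=12: g(12,-2)=572 g(12,0)=858 g(12,2)=780 g(12,4)=494 g(12,6)=220 g(12,8)=66 g(12,10)=12 g(12,12)=1
t=13: g(13,-3)=572 g(13,-1)=1430 g(13,1)=1638 g(13,3)=1274 g(13,5)=714 g(13,7)=286 g(13,9)=78 g(13,11)=13 g(13,13)=1
t=14: g(14,-2)=2002 g(14,0)=3068 g(14,2)=2912 g(14,4)=1988 g(14,6)=1000 g(14,8)=364 g(14,10)=91 g(14,12)=14 g(14,14)=1
t=15: g(15,-3)=2002 g(15,-1)=5070 g(15,1)=5980 g(15,3)=4900 g(15,5)=2988 g(15,7)=1364 g(15,9)=455 g(15,11)=105 g(15,13)=15 g(15,15)=1
t=16: g(16,-2)=7072 g(16,0)=11050 g(16,2)=10880 g(16,4)=7888 g(16,6)=4352 g(16,8)=1819 g(16,10)=560 g(16,12)=120 g(16,14)=16 g(16,16)=1
t=17: g(17,-3)=7072 g(17,-1)=18122 g(17,1)=21930 g(17,3)=18768 g(17,5)=12240 g(17,7)=6171 g(17,9)=2379 g(17,11)=680 g(17,13)=136 g(17,15)=17 g(17,17)=1
t=18: g(18,-2)=25194 g(18,0)=40052 g(18,2)=40698 g(18,4)=31008 g(18,6)=18411 g(18,8)=8550 g(18,10)=3059 g(18,12)=816 g(18,14)=153 g(18,16)=18 g(18,18)=1
t=19: g(19,-3)=25194 g(19,-1)=65246 g(19,1)=80750 g(19,3)=71706 g(19,5)=49419 g(19,7)=26961 g(19,9)=11609 g(19,11)=3875 g(19,13)=969 g(19,15)=171 g(19,17)=19 g(19,19)=1
t=20: g(20,-2)=90440 g(20,0)=145996 g(20,2)=152456 g(20,4)=121125 g(20,6)=76380 g(20,8)=38570 g(20,10)=15484 g(20,12)=4844 g(20,14)=1140 g(20,16)=190 g(20,18)=20 g(20,20)=1
t=21: g(21,-3)=90440 g(21,-1)=236436 g(21,1)=298452 g(21,3)=273581 g(21,5)=197505 g(21,7)=114950 g(21,9)=54054 g(21,11)=20328 g(21,13)=5984 g(21,15)=1330 g(21,17)=210 g(21,19)=21 g(21,21)=1
t=22: g(22,-2)=326876 g(22,0)=534888 g(22,2)=572033 g(22,4)=471086 g(22,6)=312455 g(22,8)=169004 g(22,10)=74382 g(22,12)=26312 g(22,14)=7314 g(22,16)=1540 g(22,18)=231 g(22,20)=22 g(22,22)=1
t=23: g(23,-3)=326876 g(23,-1)=861764 g(23,1)=1106921 g(23,3)=1043119 g(23,5)=783541 g(23,7)=481459 g(23,9)=243386 g(23,11)=100694 g(23,13)=33626 g(23,15)=8854 g(23,17)=1771 g(23,19)=253 g(23,21)=23 g(23,23)=1
t=24: g(24,-2)=1188640 g(24,0)=1968685 g(24,2)=2150040 g(24,4)=1826660 g(24,6)=1265000 g(24,8)=724845 g(24,10)=344080 g(24,12)=134320 g(24,14)=42480 g(24,16)=10625 g(24,18)=2024 g(24,20)=276 g(24,22)=24 g(24,24)=1
Paths never hitting -4: Σ_s g(24,s) = 9657700
Paths hitting -4: 2^24 - 9657700 = 7119516
P = 7119516/16777216 = 1779879/4194304

Answer: 1779879/4194304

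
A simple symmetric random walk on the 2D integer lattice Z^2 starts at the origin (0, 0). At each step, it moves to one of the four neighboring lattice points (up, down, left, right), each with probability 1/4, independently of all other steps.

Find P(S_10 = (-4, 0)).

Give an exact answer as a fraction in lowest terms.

Let h be the number of horizontal steps (so 10-h are vertical). To end at (-4,0) need (h-4)/2 right-steps and ((10-h)+0)/2 up-steps.
Sum over h with 4 ≤ h ≤ 10, h ≡ 0 (mod 2), 10-h ≡ 0 (mod 2):
h=4: C(10,4)·C(4,0)·C(6,3) = 210·1·20 = 4200
h=6: C(10,6)·C(6,1)·C(4,2) = 210·6·6 = 7560
h=8: C(10,8)·C(8,2)·C(2,1) = 45·28·2 = 2520
h=10: C(10,10)·C(10,3)·C(0,0) = 1·120·1 = 120
Total favorable: 14400
Total paths: 4^10 = 1048576
P = 14400/1048576 = 225/16384

Answer: 225/16384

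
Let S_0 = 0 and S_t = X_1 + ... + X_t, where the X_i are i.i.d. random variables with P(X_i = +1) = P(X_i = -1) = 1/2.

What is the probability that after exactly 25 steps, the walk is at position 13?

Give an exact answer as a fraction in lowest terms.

Answer: 44275/8388608

Derivation:
To reach position 13 after 25 steps: need 19 steps of +1 and 6 of -1.
Favorable paths: C(25,19) = 177100
Total paths: 2^25 = 33554432
P = 177100/33554432 = 44275/8388608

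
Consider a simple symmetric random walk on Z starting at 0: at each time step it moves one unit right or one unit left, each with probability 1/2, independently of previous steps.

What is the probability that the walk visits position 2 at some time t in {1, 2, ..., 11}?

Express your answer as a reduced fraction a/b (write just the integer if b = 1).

Answer: 281/512

Derivation:
Count via complement. Let g(t,s) = #length-t paths at position s with S_1..S_t all ≠ 2.
g(t,s) = g(t-1,s-1) + g(t-1,s+1) for s ≠ 2; g(t,2) = 0.
t=0: g(0,0)=1
t=1: g(1,-1)=1 g(1,1)=1
t=2: g(2,-2)=1 g(2,0)=2
t=3: g(3,-3)=1 g(3,-1)=3 g(3,1)=2
t=4: g(4,-4)=1 g(4,-2)=4 g(4,0)=5
t=5: g(5,-5)=1 g(5,-3)=5 g(5,-1)=9 g(5,1)=5
t=6: g(6,-6)=1 g(6,-4)=6 g(6,-2)=14 g(6,0)=14
t=7: g(7,-7)=1 g(7,-5)=7 g(7,-3)=20 g(7,-1)=28 g(7,1)=14
t=8: g(8,-8)=1 g(8,-6)=8 g(8,-4)=27 g(8,-2)=48 g(8,0)=42
t=9: g(9,-9)=1 g(9,-7)=9 g(9,-5)=35 g(9,-3)=75 g(9,-1)=90 g(9,1)=42
t=10: g(10,-10)=1 g(10,-8)=10 g(10,-6)=44 g(10,-4)=110 g(10,-2)=165 g(10,0)=132
t=11: g(11,-11)=1 g(11,-9)=11 g(11,-7)=54 g(11,-5)=154 g(11,-3)=275 g(11,-1)=297 g(11,1)=132
Paths never hitting 2: Σ_s g(11,s) = 924
Paths hitting 2: 2^11 - 924 = 1124
P = 1124/2048 = 281/512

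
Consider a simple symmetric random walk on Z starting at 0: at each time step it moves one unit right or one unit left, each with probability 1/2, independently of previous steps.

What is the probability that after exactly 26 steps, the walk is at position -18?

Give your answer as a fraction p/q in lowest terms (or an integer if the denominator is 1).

Answer: 7475/33554432

Derivation:
To reach position -18 after 26 steps: need 4 steps of +1 and 22 of -1.
Favorable paths: C(26,4) = 14950
Total paths: 2^26 = 67108864
P = 14950/67108864 = 7475/33554432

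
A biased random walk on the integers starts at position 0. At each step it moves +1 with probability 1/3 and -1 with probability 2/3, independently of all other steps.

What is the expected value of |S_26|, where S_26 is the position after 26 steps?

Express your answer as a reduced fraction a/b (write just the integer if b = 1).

S_26 takes values m ≡ 0 (mod 2) with |m| ≤ 26; P(S_26=m) = C(26,(26+m)/2) · (1/3)^((26+m)/2) · (2/3)^((26-m)/2).
Distribution: P(S=-26)=67108864/2541865828329, P(S=-24)=872415232/2541865828329, P(S=-22)=5452595200/2541865828329, P(S=-20)=21810380800/2541865828329, P(S=-18)=62704844800/2541865828329, P(S=-16)=137950658560/2541865828329, P(S=-14)=241413652480/2541865828329, P(S=-12)=344876646400/2541865828329, P(S=-10)=409541017600/2541865828329, P(S=-8)=409541017600/2541865828329, P(S=-6)=348109864960/2541865828329, P(S=-4)=253170810880/2541865828329, P(S=-2)=158231756800/2541865828329, P(S=0)=85201715200/2541865828329, P(S=2)=39557939200/2541865828329, P(S=4)=15823175680/2541865828329, P(S=6)=5439216640/2541865828329, P(S=8)=1599769600/2541865828329, P(S=10)=399942400/2541865828329, P(S=12)=84198400/2541865828329, P(S=14)=14734720/2541865828329, P(S=16)=2104960/2541865828329, P(S=18)=239200/2541865828329, P(S=20)=20800/2541865828329, P(S=22)=1300/2541865828329, P(S=24)=52/2541865828329, P(S=26)=1/2541865828329
E[|S_26|] = Σ_m |m|·P(S_26=m) = 22415696964466/2541865828329

Answer: 22415696964466/2541865828329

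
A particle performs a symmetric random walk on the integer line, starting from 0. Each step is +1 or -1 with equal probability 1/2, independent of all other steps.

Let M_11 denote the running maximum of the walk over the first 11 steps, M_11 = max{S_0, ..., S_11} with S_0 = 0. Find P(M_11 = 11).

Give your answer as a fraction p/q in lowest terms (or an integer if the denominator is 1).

Let M_11 = max(S_0,...,S_11). Use the reflection principle: for j ≥ 1, #{paths with M_11 ≥ j} = #{S_11 ≥ j} + #{S_11 ≥ j+1}.
By reflection, #{M_11 ≥ 11} = #{S_11 ≥ 11} + #{S_11 ≥ 12} = 1 + 0 = 1.
#{M_11 ≥ 12} = #{S_11 ≥ 12} + #{S_11 ≥ 13} = 0 + 0 = 0.
#{M_11 = 11} = 1 - 0 = 1.
P(M_11 = 11) = 1/2048 = 1/2048

Answer: 1/2048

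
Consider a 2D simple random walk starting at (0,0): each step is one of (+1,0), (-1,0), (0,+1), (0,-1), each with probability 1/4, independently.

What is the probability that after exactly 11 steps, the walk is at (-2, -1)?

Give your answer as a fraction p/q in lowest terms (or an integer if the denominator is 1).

Let h be the number of horizontal steps (so 11-h are vertical). To end at (-2,-1) need (h-2)/2 right-steps and ((11-h)-1)/2 up-steps.
Sum over h with 2 ≤ h ≤ 10, h ≡ 0 (mod 2), 11-h ≡ 1 (mod 2):
h=2: C(11,2)·C(2,0)·C(9,4) = 55·1·126 = 6930
h=4: C(11,4)·C(4,1)·C(7,3) = 330·4·35 = 46200
h=6: C(11,6)·C(6,2)·C(5,2) = 462·15·10 = 69300
h=8: C(11,8)·C(8,3)·C(3,1) = 165·56·3 = 27720
h=10: C(11,10)·C(10,4)·C(1,0) = 11·210·1 = 2310
Total favorable: 152460
Total paths: 4^11 = 4194304
P = 152460/4194304 = 38115/1048576

Answer: 38115/1048576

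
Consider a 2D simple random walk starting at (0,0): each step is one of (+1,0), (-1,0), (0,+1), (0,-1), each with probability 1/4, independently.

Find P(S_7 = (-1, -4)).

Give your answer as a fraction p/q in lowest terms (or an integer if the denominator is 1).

Answer: 147/16384

Derivation:
Let h be the number of horizontal steps (so 7-h are vertical). To end at (-1,-4) need (h-1)/2 right-steps and ((7-h)-4)/2 up-steps.
Sum over h with 1 ≤ h ≤ 3, h ≡ 1 (mod 2), 7-h ≡ 0 (mod 2):
h=1: C(7,1)·C(1,0)·C(6,1) = 7·1·6 = 42
h=3: C(7,3)·C(3,1)·C(4,0) = 35·3·1 = 105
Total favorable: 147
Total paths: 4^7 = 16384
P = 147/16384 = 147/16384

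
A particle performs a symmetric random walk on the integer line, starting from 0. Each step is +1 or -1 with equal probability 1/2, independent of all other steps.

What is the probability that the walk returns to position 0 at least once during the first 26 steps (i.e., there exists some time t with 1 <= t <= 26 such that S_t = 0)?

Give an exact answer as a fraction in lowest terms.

Answer: 7088533/8388608

Derivation:
Count via complement. Let g(t,s) = #length-t paths at position s with S_1..S_t all ≠ 0.
g(t,s) = g(t-1,s-1) + g(t-1,s+1) for s ≠ 0; g(t,0) = 0.
t=0: g(0,0)=1
t=1: g(1,-1)=1 g(1,1)=1
t=2: g(2,-2)=1 g(2,2)=1
t=3: g(3,-3)=1 g(3,-1)=1 g(3,1)=1 g(3,3)=1
t=4: g(4,-4)=1 g(4,-2)=2 g(4,2)=2 g(4,4)=1
t=5: g(5,-5)=1 g(5,-3)=3 g(5,-1)=2 g(5,1)=2 g(5,3)=3 g(5,5)=1
t=6: g(6,-6)=1 g(6,-4)=4 g(6,-2)=5 g(6,2)=5 g(6,4)=4 g(6,6)=1
t=7: g(7,-7)=1 g(7,-5)=5 g(7,-3)=9 g(7,-1)=5 g(7,1)=5 g(7,3)=9 g(7,5)=5 g(7,7)=1
t=8: g(8,-8)=1 g(8,-6)=6 g(8,-4)=14 g(8,-2)=14 g(8,2)=14 g(8,4)=14 g(8,6)=6 g(8,8)=1
t=9: g(9,-9)=1 g(9,-7)=7 g(9,-5)=20 g(9,-3)=28 g(9,-1)=14 g(9,1)=14 g(9,3)=28 g(9,5)=20 g(9,7)=7 g(9,9)=1
t=10: g(10,-10)=1 g(10,-8)=8 g(10,-6)=27 g(10,-4)=48 g(10,-2)=42 g(10,2)=42 g(10,4)=48 g(10,6)=27 g(10,8)=8 g(10,10)=1
t=11: g(11,-11)=1 g(11,-9)=9 g(11,-7)=35 g(11,-5)=75 g(11,-3)=90 g(11,-1)=42 g(11,1)=42 g(11,3)=90 g(11,5)=75 g(11,7)=35 g(11,9)=9 g(11,11)=1
t=12: g(12,-12)=1 g(12,-10)=10 g(12,-8)=44 g(12,-6)=110 g(12,-4)=165 g(12,-2)=132 g(12,2)=132 g(12,4)=165 g(12,6)=110 g(12,8)=44 g(12,10)=10 g(12,12)=1
t=13: g(13,-13)=1 g(13,-11)=11 g(13,-9)=54 g(13,-7)=154 g(13,-5)=275 g(13,-3)=297 g(13,-1)=132 g(13,1)=132 g(13,3)=297 g(13,5)=275 g(13,7)=154 g(13,9)=54 g(13,11)=11 g(13,13)=1
t=14: g(14,-14)=1 g(14,-12)=12 g(14,-10)=65 g(14,-8)=208 g(14,-6)=429 g(14,-4)=572 g(14,-2)=429 g(14,2)=429 g(14,4)=572 g(14,6)=429 g(14,8)=208 g(14,10)=65 g(14,12)=12 g(14,14)=1
t=15: g(15,-15)=1 g(15,-13)=13 g(15,-11)=77 g(15,-9)=273 g(15,-7)=637 g(15,-5)=1001 g(15,-3)=1001 g(15,-1)=429 g(15,1)=429 g(15,3)=1001 g(15,5)=1001 g(15,7)=637 g(15,9)=273 g(15,11)=77 g(15,13)=13 g(15,15)=1
t=16: g(16,-16)=1 g(16,-14)=14 g(16,-12)=90 g(16,-10)=350 g(16,-8)=910 g(16,-6)=1638 g(16,-4)=2002 g(16,-2)=1430 g(16,2)=1430 g(16,4)=2002 g(16,6)=1638 g(16,8)=910 g(16,10)=350 g(16,12)=90 g(16,14)=14 g(16,16)=1
t=17: g(17,-17)=1 g(17,-15)=15 g(17,-13)=104 g(17,-11)=440 g(17,-9)=1260 g(17,-7)=2548 g(17,-5)=3640 g(17,-3)=3432 g(17,-1)=1430 g(17,1)=1430 g(17,3)=3432 g(17,5)=3640 g(17,7)=2548 g(17,9)=1260 g(17,11)=440 g(17,13)=104 g(17,15)=15 g(17,17)=1
t=18: g(18,-18)=1 g(18,-16)=16 g(18,-14)=119 g(18,-12)=544 g(18,-10)=1700 g(18,-8)=3808 g(18,-6)=6188 g(18,-4)=7072 g(18,-2)=4862 g(18,2)=4862 g(18,4)=7072 g(18,6)=6188 g(18,8)=3808 g(18,10)=1700 g(18,12)=544 g(18,14)=119 g(18,16)=16 g(18,18)=1
t=19: g(19,-19)=1 g(19,-17)=17 g(19,-15)=135 g(19,-13)=663 g(19,-11)=2244 g(19,-9)=5508 g(19,-7)=9996 g(19,-5)=13260 g(19,-3)=11934 g(19,-1)=4862 g(19,1)=4862 g(19,3)=11934 g(19,5)=13260 g(19,7)=9996 g(19,9)=5508 g(19,11)=2244 g(19,13)=663 g(19,15)=135 g(19,17)=17 g(19,19)=1
t=20: g(20,-20)=1 g(20,-18)=18 g(20,-16)=152 g(20,-14)=798 g(20,-12)=2907 g(20,-10)=7752 g(20,-8)=15504 g(20,-6)=23256 g(20,-4)=25194 g(20,-2)=16796 g(20,2)=16796 g(20,4)=25194 g(20,6)=23256 g(20,8)=15504 g(20,10)=7752 g(20,12)=2907 g(20,14)=798 g(20,16)=152 g(20,18)=18 g(20,20)=1
t=21: g(21,-21)=1 g(21,-19)=19 g(21,-17)=170 g(21,-15)=950 g(21,-13)=3705 g(21,-11)=10659 g(21,-9)=23256 g(21,-7)=38760 g(21,-5)=48450 g(21,-3)=41990 g(21,-1)=16796 g(21,1)=16796 g(21,3)=41990 g(21,5)=48450 g(21,7)=38760 g(21,9)=23256 g(21,11)=10659 g(21,13)=3705 g(21,15)=950 g(21,17)=170 g(21,19)=19 g(21,21)=1
t=22: g(22,-22)=1 g(22,-20)=20 g(22,-18)=189 g(22,-16)=1120 g(22,-14)=4655 g(22,-12)=14364 g(22,-10)=33915 g(22,-8)=62016 g(22,-6)=87210 g(22,-4)=90440 g(22,-2)=58786 g(22,2)=58786 g(22,4)=90440 g(22,6)=87210 g(22,8)=62016 g(22,10)=33915 g(22,12)=14364 g(22,14)=4655 g(22,16)=1120 g(22,18)=189 g(22,20)=20 g(22,22)=1
t=23: g(23,-23)=1 g(23,-21)=21 g(23,-19)=209 g(23,-17)=1309 g(23,-15)=5775 g(23,-13)=19019 g(23,-11)=48279 g(23,-9)=95931 g(23,-7)=149226 g(23,-5)=177650 g(23,-3)=149226 g(23,-1)=58786 g(23,1)=58786 g(23,3)=149226 g(23,5)=177650 g(23,7)=149226 g(23,9)=95931 g(23,11)=48279 g(23,13)=19019 g(23,15)=5775 g(23,17)=1309 g(23,19)=209 g(23,21)=21 g(23,23)=1
t=24: g(24,-24)=1 g(24,-22)=22 g(24,-20)=230 g(24,-18)=1518 g(24,-16)=7084 g(24,-14)=24794 g(24,-12)=67298 g(24,-10)=144210 g(24,-8)=245157 g(24,-6)=326876 g(24,-4)=326876 g(24,-2)=208012 g(24,2)=208012 g(24,4)=326876 g(24,6)=326876 g(24,8)=245157 g(24,10)=144210 g(24,12)=67298 g(24,14)=24794 g(24,16)=7084 g(24,18)=1518 g(24,20)=230 g(24,22)=22 g(24,24)=1
t=25: g(25,-25)=1 g(25,-23)=23 g(25,-21)=252 g(25,-19)=1748 g(25,-17)=8602 g(25,-15)=31878 g(25,-13)=92092 g(25,-11)=211508 g(25,-9)=389367 g(25,-7)=572033 g(25,-5)=653752 g(25,-3)=534888 g(25,-1)=208012 g(25,1)=208012 g(25,3)=534888 g(25,5)=653752 g(25,7)=572033 g(25,9)=389367 g(25,11)=211508 g(25,13)=92092 g(25,15)=31878 g(25,17)=8602 g(25,19)=1748 g(25,21)=252 g(25,23)=23 g(25,25)=1
t=26: g(26,-26)=1 g(26,-24)=24 g(26,-22)=275 g(26,-20)=2000 g(26,-18)=10350 g(26,-16)=40480 g(26,-14)=123970 g(26,-12)=303600 g(26,-10)=600875 g(26,-8)=961400 g(26,-6)=1225785 g(26,-4)=1188640 g(26,-2)=742900 g(26,2)=742900 g(26,4)=1188640 g(26,6)=1225785 g(26,8)=961400 g(26,10)=600875 g(26,12)=303600 g(26,14)=123970 g(26,16)=40480 g(26,18)=10350 g(26,20)=2000 g(26,22)=275 g(26,24)=24 g(26,26)=1
Paths never hitting 0: Σ_s g(26,s) = 10400600
Paths hitting 0: 2^26 - 10400600 = 56708264
P = 56708264/67108864 = 7088533/8388608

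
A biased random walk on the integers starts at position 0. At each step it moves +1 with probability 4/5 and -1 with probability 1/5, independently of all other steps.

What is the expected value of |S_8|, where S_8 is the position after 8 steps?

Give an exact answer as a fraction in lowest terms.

S_8 takes values m ≡ 0 (mod 2) with |m| ≤ 8; P(S_8=m) = C(8,(8+m)/2) · (4/5)^((8+m)/2) · (1/5)^((8-m)/2).
Distribution: P(S=-8)=1/390625, P(S=-6)=32/390625, P(S=-4)=448/390625, P(S=-2)=3584/390625, P(S=0)=3584/78125, P(S=2)=57344/390625, P(S=4)=114688/390625, P(S=6)=131072/390625, P(S=8)=65536/390625
E[|S_8|] = Σ_m |m|·P(S_8=m) = 378664/78125

Answer: 378664/78125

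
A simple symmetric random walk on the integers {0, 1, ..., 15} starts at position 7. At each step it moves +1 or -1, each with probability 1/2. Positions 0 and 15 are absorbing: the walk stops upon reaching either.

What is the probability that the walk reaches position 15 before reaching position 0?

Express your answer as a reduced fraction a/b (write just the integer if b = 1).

Answer: 7/15

Derivation:
Symmetric walk (p = 1/2): the harmonic-function argument gives P(hit 15 before 0 | start at 7) = a/N.
P = 7/15 = 7/15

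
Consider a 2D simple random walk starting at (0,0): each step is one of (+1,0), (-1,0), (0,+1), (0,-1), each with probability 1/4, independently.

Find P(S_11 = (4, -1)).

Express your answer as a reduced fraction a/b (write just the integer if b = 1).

Let h be the number of horizontal steps (so 11-h are vertical). To end at (4,-1) need (h+4)/2 right-steps and ((11-h)-1)/2 up-steps.
Sum over h with 4 ≤ h ≤ 10, h ≡ 0 (mod 2), 11-h ≡ 1 (mod 2):
h=4: C(11,4)·C(4,4)·C(7,3) = 330·1·35 = 11550
h=6: C(11,6)·C(6,5)·C(5,2) = 462·6·10 = 27720
h=8: C(11,8)·C(8,6)·C(3,1) = 165·28·3 = 13860
h=10: C(11,10)·C(10,7)·C(1,0) = 11·120·1 = 1320
Total favorable: 54450
Total paths: 4^11 = 4194304
P = 54450/4194304 = 27225/2097152

Answer: 27225/2097152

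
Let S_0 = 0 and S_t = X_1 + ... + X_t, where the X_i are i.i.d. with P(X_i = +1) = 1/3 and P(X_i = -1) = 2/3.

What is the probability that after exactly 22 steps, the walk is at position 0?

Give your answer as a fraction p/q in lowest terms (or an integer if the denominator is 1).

To be at 0 after 22 steps: need exactly 11 steps of +1 and 11 of -1.
Number of such sequences: C(22,11) = 705432
Each has probability (1/3)^11 · (2/3)^11 = 2048/31381059609
P = 705432 · 2048/31381059609 = 481574912/10460353203

Answer: 481574912/10460353203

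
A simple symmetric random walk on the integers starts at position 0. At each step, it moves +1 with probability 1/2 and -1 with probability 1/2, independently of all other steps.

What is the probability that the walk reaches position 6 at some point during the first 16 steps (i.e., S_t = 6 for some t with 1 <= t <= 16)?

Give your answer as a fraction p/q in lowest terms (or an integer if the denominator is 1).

Count via complement. Let g(t,s) = #length-t paths at position s with S_1..S_t all ≠ 6.
g(t,s) = g(t-1,s-1) + g(t-1,s+1) for s ≠ 6; g(t,6) = 0.
t=0: g(0,0)=1
t=1: g(1,-1)=1 g(1,1)=1
t=2: g(2,-2)=1 g(2,0)=2 g(2,2)=1
t=3: g(3,-3)=1 g(3,-1)=3 g(3,1)=3 g(3,3)=1
t=4: g(4,-4)=1 g(4,-2)=4 g(4,0)=6 g(4,2)=4 g(4,4)=1
t=5: g(5,-5)=1 g(5,-3)=5 g(5,-1)=10 g(5,1)=10 g(5,3)=5 g(5,5)=1
t=6: g(6,-6)=1 g(6,-4)=6 g(6,-2)=15 g(6,0)=20 g(6,2)=15 g(6,4)=6
t=7: g(7,-7)=1 g(7,-5)=7 g(7,-3)=21 g(7,-1)=35 g(7,1)=35 g(7,3)=21 g(7,5)=6
t=8: g(8,-8)=1 g(8,-6)=8 g(8,-4)=28 g(8,-2)=56 g(8,0)=70 g(8,2)=56 g(8,4)=27
t=9: g(9,-9)=1 g(9,-7)=9 g(9,-5)=36 g(9,-3)=84 g(9,-1)=126 g(9,1)=126 g(9,3)=83 g(9,5)=27
t=10: g(10,-10)=1 g(10,-8)=10 g(10,-6)=45 g(10,-4)=120 g(10,-2)=210 g(10,0)=252 g(10,2)=209 g(10,4)=110
t=11: g(11,-11)=1 g(11,-9)=11 g(11,-7)=55 g(11,-5)=165 g(11,-3)=330 g(11,-1)=462 g(11,1)=461 g(11,3)=319 g(11,5)=110
t=12: g(12,-12)=1 g(12,-10)=12 g(12,-8)=66 g(12,-6)=220 g(12,-4)=495 g(12,-2)=792 g(12,0)=923 g(12,2)=780 g(12,4)=429
t=13: g(13,-13)=1 g(13,-11)=13 g(13,-9)=78 g(13,-7)=286 g(13,-5)=715 g(13,-3)=1287 g(13,-1)=1715 g(13,1)=1703 g(13,3)=1209 g(13,5)=429
t=14: g(14,-14)=1 g(14,-12)=14 g(14,-10)=91 g(14,-8)=364 g(14,-6)=1001 g(14,-4)=2002 g(14,-2)=3002 g(14,0)=3418 g(14,2)=2912 g(14,4)=1638
t=15: g(15,-15)=1 g(15,-13)=15 g(15,-11)=105 g(15,-9)=455 g(15,-7)=1365 g(15,-5)=3003 g(15,-3)=5004 g(15,-1)=6420 g(15,1)=6330 g(15,3)=4550 g(15,5)=1638
t=16: g(16,-16)=1 g(16,-14)=16 g(16,-12)=120 g(16,-10)=560 g(16,-8)=1820 g(16,-6)=4368 g(16,-4)=8007 g(16,-2)=11424 g(16,0)=12750 g(16,2)=10880 g(16,4)=6188
Paths never hitting 6: Σ_s g(16,s) = 56134
Paths hitting 6: 2^16 - 56134 = 9402
P = 9402/65536 = 4701/32768

Answer: 4701/32768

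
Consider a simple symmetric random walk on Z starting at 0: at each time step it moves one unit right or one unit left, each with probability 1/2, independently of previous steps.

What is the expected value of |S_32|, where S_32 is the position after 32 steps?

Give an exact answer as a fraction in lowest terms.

S_32 takes values m ≡ 0 (mod 2) with |m| ≤ 32; P(S_32=m) = C(32,(32+m)/2)/2^32.
Total paths: 2^32 = 4294967296
Distribution: P(S=-32)=1/4294967296, P(S=-30)=32/4294967296, P(S=-28)=496/4294967296, P(S=-26)=4960/4294967296, P(S=-24)=35960/4294967296, P(S=-22)=201376/4294967296, P(S=-20)=906192/4294967296, P(S=-18)=3365856/4294967296, P(S=-16)=10518300/4294967296, P(S=-14)=28048800/4294967296, P(S=-12)=64512240/4294967296, P(S=-10)=129024480/4294967296, P(S=-8)=225792840/4294967296, P(S=-6)=347373600/4294967296, P(S=-4)=471435600/4294967296, P(S=-2)=565722720/4294967296, P(S=0)=601080390/4294967296, P(S=2)=565722720/4294967296, P(S=4)=471435600/4294967296, P(S=6)=347373600/4294967296, P(S=8)=225792840/4294967296, P(S=10)=129024480/4294967296, P(S=12)=64512240/4294967296, P(S=14)=28048800/4294967296, P(S=16)=10518300/4294967296, P(S=18)=3365856/4294967296, P(S=20)=906192/4294967296, P(S=22)=201376/4294967296, P(S=24)=35960/4294967296, P(S=26)=4960/4294967296, P(S=28)=496/4294967296, P(S=30)=32/4294967296, P(S=32)=1/4294967296
E[|S_32|] = Σ_m |m|·P(S_32=m) = 19234572480/4294967296 = 300540195/67108864

Answer: 300540195/67108864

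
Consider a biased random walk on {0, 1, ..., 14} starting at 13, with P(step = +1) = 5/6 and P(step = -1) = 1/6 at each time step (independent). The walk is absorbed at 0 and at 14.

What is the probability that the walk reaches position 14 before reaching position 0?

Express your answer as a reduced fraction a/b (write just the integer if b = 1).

Answer: 1525878905/1525878906

Derivation:
Biased walk: p = 5/6, q = 1/6, r = q/p = 1/5
Gambler's ruin: P(hit 14 before 0 | start at 13) = (1 - r^a)/(1 - r^N)
r^13 = 1/1220703125; r^14 = 1/6103515625
P = (1 - 1/1220703125) / (1 - 1/6103515625) = 1220703124/1220703125 / 6103515624/6103515625 = 1525878905/1525878906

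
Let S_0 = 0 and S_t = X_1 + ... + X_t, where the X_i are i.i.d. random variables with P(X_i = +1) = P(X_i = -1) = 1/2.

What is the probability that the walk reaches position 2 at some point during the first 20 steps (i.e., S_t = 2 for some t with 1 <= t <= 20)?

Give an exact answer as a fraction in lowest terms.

Answer: 173965/262144

Derivation:
Count via complement. Let g(t,s) = #length-t paths at position s with S_1..S_t all ≠ 2.
g(t,s) = g(t-1,s-1) + g(t-1,s+1) for s ≠ 2; g(t,2) = 0.
t=0: g(0,0)=1
t=1: g(1,-1)=1 g(1,1)=1
t=2: g(2,-2)=1 g(2,0)=2
t=3: g(3,-3)=1 g(3,-1)=3 g(3,1)=2
t=4: g(4,-4)=1 g(4,-2)=4 g(4,0)=5
t=5: g(5,-5)=1 g(5,-3)=5 g(5,-1)=9 g(5,1)=5
t=6: g(6,-6)=1 g(6,-4)=6 g(6,-2)=14 g(6,0)=14
t=7: g(7,-7)=1 g(7,-5)=7 g(7,-3)=20 g(7,-1)=28 g(7,1)=14
t=8: g(8,-8)=1 g(8,-6)=8 g(8,-4)=27 g(8,-2)=48 g(8,0)=42
t=9: g(9,-9)=1 g(9,-7)=9 g(9,-5)=35 g(9,-3)=75 g(9,-1)=90 g(9,1)=42
t=10: g(10,-10)=1 g(10,-8)=10 g(10,-6)=44 g(10,-4)=110 g(10,-2)=165 g(10,0)=132
t=11: g(11,-11)=1 g(11,-9)=11 g(11,-7)=54 g(11,-5)=154 g(11,-3)=275 g(11,-1)=297 g(11,1)=132
t=12: g(12,-12)=1 g(12,-10)=12 g(12,-8)=65 g(12,-6)=208 g(12,-4)=429 g(12,-2)=572 g(12,0)=429
t=13: g(13,-13)=1 g(13,-11)=13 g(13,-9)=77 g(13,-7)=273 g(13,-5)=637 g(13,-3)=1001 g(13,-1)=1001 g(13,1)=429
t=14: g(14,-14)=1 g(14,-12)=14 g(14,-10)=90 g(14,-8)=350 g(14,-6)=910 g(14,-4)=1638 g(14,-2)=2002 g(14,0)=1430
t=15: g(15,-15)=1 g(15,-13)=15 g(15,-11)=104 g(15,-9)=440 g(15,-7)=1260 g(15,-5)=2548 g(15,-3)=3640 g(15,-1)=3432 g(15,1)=1430
t=16: g(16,-16)=1 g(16,-14)=16 g(16,-12)=119 g(16,-10)=544 g(16,-8)=1700 g(16,-6)=3808 g(16,-4)=6188 g(16,-2)=7072 g(16,0)=4862
t=17: g(17,-17)=1 g(17,-15)=17 g(17,-13)=135 g(17,-11)=663 g(17,-9)=2244 g(17,-7)=5508 g(17,-5)=9996 g(17,-3)=13260 g(17,-1)=11934 g(17,1)=4862
t=18: g(18,-18)=1 g(18,-16)=18 g(18,-14)=152 g(18,-12)=798 g(18,-10)=2907 g(18,-8)=7752 g(18,-6)=15504 g(18,-4)=23256 g(18,-2)=25194 g(18,0)=16796
t=19: g(19,-19)=1 g(19,-17)=19 g(19,-15)=170 g(19,-13)=950 g(19,-11)=3705 g(19,-9)=10659 g(19,-7)=23256 g(19,-5)=38760 g(19,-3)=48450 g(19,-1)=41990 g(19,1)=16796
t=20: g(20,-20)=1 g(20,-18)=20 g(20,-16)=189 g(20,-14)=1120 g(20,-12)=4655 g(20,-10)=14364 g(20,-8)=33915 g(20,-6)=62016 g(20,-4)=87210 g(20,-2)=90440 g(20,0)=58786
Paths never hitting 2: Σ_s g(20,s) = 352716
Paths hitting 2: 2^20 - 352716 = 695860
P = 695860/1048576 = 173965/262144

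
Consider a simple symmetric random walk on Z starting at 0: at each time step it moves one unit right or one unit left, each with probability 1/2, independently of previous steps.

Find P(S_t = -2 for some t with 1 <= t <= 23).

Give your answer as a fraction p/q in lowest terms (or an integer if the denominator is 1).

Count via complement. Let g(t,s) = #length-t paths at position s with S_1..S_t all ≠ -2.
g(t,s) = g(t-1,s-1) + g(t-1,s+1) for s ≠ -2; g(t,-2) = 0.
t=0: g(0,0)=1
t=1: g(1,-1)=1 g(1,1)=1
t=2: g(2,0)=2 g(2,2)=1
t=3: g(3,-1)=2 g(3,1)=3 g(3,3)=1
t=4: g(4,0)=5 g(4,2)=4 g(4,4)=1
t=5: g(5,-1)=5 g(5,1)=9 g(5,3)=5 g(5,5)=1
t=6: g(6,0)=14 g(6,2)=14 g(6,4)=6 g(6,6)=1
t=7: g(7,-1)=14 g(7,1)=28 g(7,3)=20 g(7,5)=7 g(7,7)=1
t=8: g(8,0)=42 g(8,2)=48 g(8,4)=27 g(8,6)=8 g(8,8)=1
t=9: g(9,-1)=42 g(9,1)=90 g(9,3)=75 g(9,5)=35 g(9,7)=9 g(9,9)=1
t=10: g(10,0)=132 g(10,2)=165 g(10,4)=110 g(10,6)=44 g(10,8)=10 g(10,10)=1
t=11: g(11,-1)=132 g(11,1)=297 g(11,3)=275 g(11,5)=154 g(11,7)=54 g(11,9)=11 g(11,11)=1
t=12: g(12,0)=429 g(12,2)=572 g(12,4)=429 g(12,6)=208 g(12,8)=65 g(12,10)=12 g(12,12)=1
t=13: g(13,-1)=429 g(13,1)=1001 g(13,3)=1001 g(13,5)=637 g(13,7)=273 g(13,9)=77 g(13,11)=13 g(13,13)=1
t=14: g(14,0)=1430 g(14,2)=2002 g(14,4)=1638 g(14,6)=910 g(14,8)=350 g(14,10)=90 g(14,12)=14 g(14,14)=1
t=15: g(15,-1)=1430 g(15,1)=3432 g(15,3)=3640 g(15,5)=2548 g(15,7)=1260 g(15,9)=440 g(15,11)=104 g(15,13)=15 g(15,15)=1
t=16: g(16,0)=4862 g(16,2)=7072 g(16,4)=6188 g(16,6)=3808 g(16,8)=1700 g(16,10)=544 g(16,12)=119 g(16,14)=16 g(16,16)=1
t=17: g(17,-1)=4862 g(17,1)=11934 g(17,3)=13260 g(17,5)=9996 g(17,7)=5508 g(17,9)=2244 g(17,11)=663 g(17,13)=135 g(17,15)=17 g(17,17)=1
t=18: g(18,0)=16796 g(18,2)=25194 g(18,4)=23256 g(18,6)=15504 g(18,8)=7752 g(18,10)=2907 g(18,12)=798 g(18,14)=152 g(18,16)=18 g(18,18)=1
t=19: g(19,-1)=16796 g(19,1)=41990 g(19,3)=48450 g(19,5)=38760 g(19,7)=23256 g(19,9)=10659 g(19,11)=3705 g(19,13)=950 g(19,15)=170 g(19,17)=19 g(19,19)=1
t=20: g(20,0)=58786 g(20,2)=90440 g(20,4)=87210 g(20,6)=62016 g(20,8)=33915 g(20,10)=14364 g(20,12)=4655 g(20,14)=1120 g(20,16)=189 g(20,18)=20 g(20,20)=1
t=21: g(21,-1)=58786 g(21,1)=149226 g(21,3)=177650 g(21,5)=149226 g(21,7)=95931 g(21,9)=48279 g(21,11)=19019 g(21,13)=5775 g(21,15)=1309 g(21,17)=209 g(21,19)=21 g(21,21)=1
t=22: g(22,0)=208012 g(22,2)=326876 g(22,4)=326876 g(22,6)=245157 g(22,8)=144210 g(22,10)=67298 g(22,12)=24794 g(22,14)=7084 g(22,16)=1518 g(22,18)=230 g(22,20)=22 g(22,22)=1
t=23: g(23,-1)=208012 g(23,1)=534888 g(23,3)=653752 g(23,5)=572033 g(23,7)=389367 g(23,9)=211508 g(23,11)=92092 g(23,13)=31878 g(23,15)=8602 g(23,17)=1748 g(23,19)=252 g(23,21)=23 g(23,23)=1
Paths never hitting -2: Σ_s g(23,s) = 2704156
Paths hitting -2: 2^23 - 2704156 = 5684452
P = 5684452/8388608 = 1421113/2097152

Answer: 1421113/2097152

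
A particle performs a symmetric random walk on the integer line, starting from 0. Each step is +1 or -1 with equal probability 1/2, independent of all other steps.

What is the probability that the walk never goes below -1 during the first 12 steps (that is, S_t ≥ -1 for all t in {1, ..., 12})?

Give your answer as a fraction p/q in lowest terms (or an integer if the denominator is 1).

Let f(t,s) = #length-t paths at position s with S_1..S_t all ≥ -1.
f(t,s) = f(t-1,s-1) + f(t-1,s+1) for s ≥ -1; f(t,s) = 0 for s < -1.
t=0: f(0,0)=1
t=1: f(1,-1)=1 f(1,1)=1
t=2: f(2,0)=2 f(2,2)=1
t=3: f(3,-1)=2 f(3,1)=3 f(3,3)=1
t=4: f(4,0)=5 f(4,2)=4 f(4,4)=1
t=5: f(5,-1)=5 f(5,1)=9 f(5,3)=5 f(5,5)=1
t=6: f(6,0)=14 f(6,2)=14 f(6,4)=6 f(6,6)=1
t=7: f(7,-1)=14 f(7,1)=28 f(7,3)=20 f(7,5)=7 f(7,7)=1
t=8: f(8,0)=42 f(8,2)=48 f(8,4)=27 f(8,6)=8 f(8,8)=1
t=9: f(9,-1)=42 f(9,1)=90 f(9,3)=75 f(9,5)=35 f(9,7)=9 f(9,9)=1
t=10: f(10,0)=132 f(10,2)=165 f(10,4)=110 f(10,6)=44 f(10,8)=10 f(10,10)=1
t=11: f(11,-1)=132 f(11,1)=297 f(11,3)=275 f(11,5)=154 f(11,7)=54 f(11,9)=11 f(11,11)=1
t=12: f(12,0)=429 f(12,2)=572 f(12,4)=429 f(12,6)=208 f(12,8)=65 f(12,10)=12 f(12,12)=1
Σ_s f(12,s) = 1716
P = 1716/4096 = 429/1024

Answer: 429/1024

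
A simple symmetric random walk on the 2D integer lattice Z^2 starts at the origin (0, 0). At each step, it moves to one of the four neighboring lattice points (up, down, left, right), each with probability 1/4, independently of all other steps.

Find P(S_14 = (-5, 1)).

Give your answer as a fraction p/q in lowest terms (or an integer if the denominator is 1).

Answer: 1002001/134217728

Derivation:
Let h be the number of horizontal steps (so 14-h are vertical). To end at (-5,1) need (h-5)/2 right-steps and ((14-h)+1)/2 up-steps.
Sum over h with 5 ≤ h ≤ 13, h ≡ 1 (mod 2), 14-h ≡ 1 (mod 2):
h=5: C(14,5)·C(5,0)·C(9,5) = 2002·1·126 = 252252
h=7: C(14,7)·C(7,1)·C(7,4) = 3432·7·35 = 840840
h=9: C(14,9)·C(9,2)·C(5,3) = 2002·36·10 = 720720
h=11: C(14,11)·C(11,3)·C(3,2) = 364·165·3 = 180180
h=13: C(14,13)·C(13,4)·C(1,1) = 14·715·1 = 10010
Total favorable: 2004002
Total paths: 4^14 = 268435456
P = 2004002/268435456 = 1002001/134217728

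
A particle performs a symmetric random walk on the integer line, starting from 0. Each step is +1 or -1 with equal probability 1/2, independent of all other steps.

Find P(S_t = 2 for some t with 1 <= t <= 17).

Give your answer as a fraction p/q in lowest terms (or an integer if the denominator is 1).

Answer: 20613/32768

Derivation:
Count via complement. Let g(t,s) = #length-t paths at position s with S_1..S_t all ≠ 2.
g(t,s) = g(t-1,s-1) + g(t-1,s+1) for s ≠ 2; g(t,2) = 0.
t=0: g(0,0)=1
t=1: g(1,-1)=1 g(1,1)=1
t=2: g(2,-2)=1 g(2,0)=2
t=3: g(3,-3)=1 g(3,-1)=3 g(3,1)=2
t=4: g(4,-4)=1 g(4,-2)=4 g(4,0)=5
t=5: g(5,-5)=1 g(5,-3)=5 g(5,-1)=9 g(5,1)=5
t=6: g(6,-6)=1 g(6,-4)=6 g(6,-2)=14 g(6,0)=14
t=7: g(7,-7)=1 g(7,-5)=7 g(7,-3)=20 g(7,-1)=28 g(7,1)=14
t=8: g(8,-8)=1 g(8,-6)=8 g(8,-4)=27 g(8,-2)=48 g(8,0)=42
t=9: g(9,-9)=1 g(9,-7)=9 g(9,-5)=35 g(9,-3)=75 g(9,-1)=90 g(9,1)=42
t=10: g(10,-10)=1 g(10,-8)=10 g(10,-6)=44 g(10,-4)=110 g(10,-2)=165 g(10,0)=132
t=11: g(11,-11)=1 g(11,-9)=11 g(11,-7)=54 g(11,-5)=154 g(11,-3)=275 g(11,-1)=297 g(11,1)=132
t=12: g(12,-12)=1 g(12,-10)=12 g(12,-8)=65 g(12,-6)=208 g(12,-4)=429 g(12,-2)=572 g(12,0)=429
t=13: g(13,-13)=1 g(13,-11)=13 g(13,-9)=77 g(13,-7)=273 g(13,-5)=637 g(13,-3)=1001 g(13,-1)=1001 g(13,1)=429
t=14: g(14,-14)=1 g(14,-12)=14 g(14,-10)=90 g(14,-8)=350 g(14,-6)=910 g(14,-4)=1638 g(14,-2)=2002 g(14,0)=1430
t=15: g(15,-15)=1 g(15,-13)=15 g(15,-11)=104 g(15,-9)=440 g(15,-7)=1260 g(15,-5)=2548 g(15,-3)=3640 g(15,-1)=3432 g(15,1)=1430
t=16: g(16,-16)=1 g(16,-14)=16 g(16,-12)=119 g(16,-10)=544 g(16,-8)=1700 g(16,-6)=3808 g(16,-4)=6188 g(16,-2)=7072 g(16,0)=4862
t=17: g(17,-17)=1 g(17,-15)=17 g(17,-13)=135 g(17,-11)=663 g(17,-9)=2244 g(17,-7)=5508 g(17,-5)=9996 g(17,-3)=13260 g(17,-1)=11934 g(17,1)=4862
Paths never hitting 2: Σ_s g(17,s) = 48620
Paths hitting 2: 2^17 - 48620 = 82452
P = 82452/131072 = 20613/32768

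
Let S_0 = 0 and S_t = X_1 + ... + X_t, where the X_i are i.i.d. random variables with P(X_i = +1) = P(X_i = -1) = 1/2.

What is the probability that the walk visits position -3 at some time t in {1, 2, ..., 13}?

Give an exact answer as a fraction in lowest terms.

Answer: 3473/8192

Derivation:
Count via complement. Let g(t,s) = #length-t paths at position s with S_1..S_t all ≠ -3.
g(t,s) = g(t-1,s-1) + g(t-1,s+1) for s ≠ -3; g(t,-3) = 0.
t=0: g(0,0)=1
t=1: g(1,-1)=1 g(1,1)=1
t=2: g(2,-2)=1 g(2,0)=2 g(2,2)=1
t=3: g(3,-1)=3 g(3,1)=3 g(3,3)=1
t=4: g(4,-2)=3 g(4,0)=6 g(4,2)=4 g(4,4)=1
t=5: g(5,-1)=9 g(5,1)=10 g(5,3)=5 g(5,5)=1
t=6: g(6,-2)=9 g(6,0)=19 g(6,2)=15 g(6,4)=6 g(6,6)=1
t=7: g(7,-1)=28 g(7,1)=34 g(7,3)=21 g(7,5)=7 g(7,7)=1
t=8: g(8,-2)=28 g(8,0)=62 g(8,2)=55 g(8,4)=28 g(8,6)=8 g(8,8)=1
t=9: g(9,-1)=90 g(9,1)=117 g(9,3)=83 g(9,5)=36 g(9,7)=9 g(9,9)=1
t=10: g(10,-2)=90 g(10,0)=207 g(10,2)=200 g(10,4)=119 g(10,6)=45 g(10,8)=10 g(10,10)=1
t=11: g(11,-1)=297 g(11,1)=407 g(11,3)=319 g(11,5)=164 g(11,7)=55 g(11,9)=11 g(11,11)=1
t=12: g(12,-2)=297 g(12,0)=704 g(12,2)=726 g(12,4)=483 g(12,6)=219 g(12,8)=66 g(12,10)=12 g(12,12)=1
t=13: g(13,-1)=1001 g(13,1)=1430 g(13,3)=1209 g(13,5)=702 g(13,7)=285 g(13,9)=78 g(13,11)=13 g(13,13)=1
Paths never hitting -3: Σ_s g(13,s) = 4719
Paths hitting -3: 2^13 - 4719 = 3473
P = 3473/8192 = 3473/8192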